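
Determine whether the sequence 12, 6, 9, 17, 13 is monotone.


Differences: -6, 3, 8, -4
Difference at position 2 is +3 (> 0) but position 1 is -6 (< 0) — sequence both rises and falls
→ NOT monotonic

Not monotonic


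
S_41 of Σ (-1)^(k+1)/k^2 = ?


S = 1 - 1/4 + 1/9 - 1/16 + 1/25 - 1/36 + 1/49 - 1/64 ± ...
= 0.8228
(Full series converges to +π²/12 ≈ +0.8225)

S_41 = 0.8228


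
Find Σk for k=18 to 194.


Σₖ₌18^194 k = Σₖ₌₁^194 k − Σₖ₌₁^17 k
= 194·195/2 − 17·18/2
= 18915 − 153 = 18762

Σk = 18762


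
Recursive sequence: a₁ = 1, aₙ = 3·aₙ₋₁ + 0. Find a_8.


Computing step by step:
a_1 = 1
a_2 = 3
a_3 = 9
a_4 = 27
a_5 = 81
a_6 = 243
a_7 = 729
a_8 = 2187


a_8 = 2187


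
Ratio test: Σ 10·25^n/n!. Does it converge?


aₙ = 10·25^n/n!
a_{n+1}/aₙ = 25^(n+1)/(n+1)! × n!/25^n  (constant 10 cancels)
= 25/(n+1)
L = lim(n→∞) 25/(n+1) = 0
L < 1 → series CONVERGES

Converges (ratio test: L = 0 < 1)


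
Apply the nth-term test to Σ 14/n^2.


lim(n→∞) 14/n^2 = 0
lim aₙ = 0 → nth-term test is INCONCLUSIVE
(Need other tests; this is actually a convergent p-series with p=2 > 1)

Inconclusive (lim aₙ = 0; need another test)


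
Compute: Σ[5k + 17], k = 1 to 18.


Σ(5k+17) = 5·Σk + 17·n
= 5·171 + 17·18
= 855 + 306 = 1161

Σ = 1161


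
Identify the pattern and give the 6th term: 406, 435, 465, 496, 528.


Pattern: triangular numbers: n(n+1)/2
Terms: 406, 435, 465, 496, 528
Next term = 561

Next term = 561


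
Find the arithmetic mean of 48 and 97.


AM = (48 + 97)/2 = 145/2 = 72.5

AM = 72.5


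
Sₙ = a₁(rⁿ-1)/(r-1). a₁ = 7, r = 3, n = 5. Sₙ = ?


Sₙ = 7×(3^5 - 1)/(3 - 1)
= 7×(243 - 1)/2
= 7×242/2
= 847

S_5 = 847


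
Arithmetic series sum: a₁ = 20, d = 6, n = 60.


aₙ = 20 + (60-1)×6 = 374
Sₙ = n(a₁+aₙ)/2 = 60×(20+374)/2
= 60×394/2 = 11820

S_60 = 11820


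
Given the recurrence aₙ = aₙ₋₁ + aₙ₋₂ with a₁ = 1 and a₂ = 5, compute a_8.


Computing iteratively: 1, 5, 6, 11, 17, 28, 45, 73
a_8 = 73

a_8 = 73


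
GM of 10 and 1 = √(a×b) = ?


GM = √(10×1) = √10 = 3.1623

GM = 3.1623


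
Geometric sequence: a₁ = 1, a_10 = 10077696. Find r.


r^(n-1) = aₙ/a₁
r^9 = 10077696/1 = 10077696
r = 10077696^(1/9)
= 6

r = 6


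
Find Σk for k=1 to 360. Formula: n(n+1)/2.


n(n+1)/2 = 360×361/2 = 129960/2 = 64980

Σk = 64980


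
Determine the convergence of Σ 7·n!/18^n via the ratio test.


aₙ = 7·n!/18^n
a_{n+1}/aₙ = (n+1)!/18^(n+1) × 18^n/n!  (constant 7 cancels)
= (n+1)/18
L = lim(n→∞) (n+1)/18 = ∞
L > 1 → series DIVERGES

Diverges (ratio test: L = ∞ > 1)


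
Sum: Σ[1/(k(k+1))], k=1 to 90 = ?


1/(k(k+1)) = 1/k - 1/(k+1) (partial fractions)
Telescoping: Σ = 1 - 1/91 = 90/91

Sum = 90/91


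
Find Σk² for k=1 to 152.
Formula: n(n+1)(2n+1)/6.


n = 152
n(n+1)(2n+1)/6 = 152×153×305/6
= 7093080/6 = 1182180

Σk² = 1182180


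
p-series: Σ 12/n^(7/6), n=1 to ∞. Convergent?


p-series test: Σ c/n^p converges if p > 1, diverges if p ≤ 1 (constant c > 0 doesn't affect convergence).
p = 7/6
7/6 > 1 → CONVERGES

Converges (p = 7/6 > 1)


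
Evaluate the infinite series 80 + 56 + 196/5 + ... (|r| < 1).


S∞ = a₁/(1-r) = 80/(1 - 7/10)
= 80/(3/10)
= 800/3

S∞ = 800/3


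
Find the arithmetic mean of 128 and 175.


AM = (128 + 175)/2 = 303/2 = 151.5

AM = 151.5


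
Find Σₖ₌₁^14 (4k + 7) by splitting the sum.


Σ(4k+7) = 4·Σk + 7·n
= 4·105 + 7·14
= 420 + 98 = 518

Σ = 518


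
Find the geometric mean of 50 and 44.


GM = √(50×44) = √2200 = 46.9042

GM = 46.9042


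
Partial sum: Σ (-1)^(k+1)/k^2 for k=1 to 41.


S = 1 - 1/4 + 1/9 - 1/16 + 1/25 - 1/36 + 1/49 - 1/64 ± ...
= 0.8228
(Full series converges to +π²/12 ≈ +0.8225)

S_41 = 0.8228


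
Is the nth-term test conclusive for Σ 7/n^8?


lim(n→∞) 7/n^8 = 0
lim aₙ = 0 → nth-term test is INCONCLUSIVE
(Need other tests; this is actually a convergent p-series with p=8 > 1)

Inconclusive (lim aₙ = 0; need another test)


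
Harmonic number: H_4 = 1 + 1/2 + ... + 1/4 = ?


H_4 = 1/1 + 1/2 + 1/3 + 1/4
= 25/12
≈ 2.0833

H_4 = 25/12 ≈ 2.0833


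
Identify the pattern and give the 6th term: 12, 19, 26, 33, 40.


Pattern: arithmetic (d=7)
Terms: 12, 19, 26, 33, 40
Next term = 47

Next term = 47


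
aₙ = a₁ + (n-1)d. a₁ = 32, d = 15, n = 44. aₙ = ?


aₙ = a₁ + (n-1)d
= 32 + (44-1)×15
= 32 + 645
= 677

a_44 = 677


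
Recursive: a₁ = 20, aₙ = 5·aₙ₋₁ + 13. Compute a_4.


Computing step by step:
a_1 = 20
a_2 = 113
a_3 = 578
a_4 = 2903


a_4 = 2903


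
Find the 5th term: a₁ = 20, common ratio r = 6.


aₙ = a₁·r^(n-1)
= 20×6^4
= 20×1296
= 25920

a_5 = 25920


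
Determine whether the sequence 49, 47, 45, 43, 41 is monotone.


Differences: -2, -2, -2, -2
All differences < 0 → strictly DECREASING

Monotonically decreasing


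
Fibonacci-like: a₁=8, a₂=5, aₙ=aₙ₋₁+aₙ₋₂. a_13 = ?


Computing iteratively: 8, 5, 13, 18, 31, 49, 80, 129, 209, 338, 547, 885, ...
a_13 = 1432

a_13 = 1432


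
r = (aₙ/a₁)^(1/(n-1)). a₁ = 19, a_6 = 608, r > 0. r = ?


r^(n-1) = aₙ/a₁
r^5 = 608/19 = 32
r = 32^(1/5)
= 2

r = 2


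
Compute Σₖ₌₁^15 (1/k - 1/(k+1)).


Telescoping: adjacent terms cancel.
= 1/1 - 1/16
= 1 - 1/16 = 15/16

Sum = 15/16


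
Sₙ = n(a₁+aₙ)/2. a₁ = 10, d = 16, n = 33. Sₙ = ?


aₙ = 10 + (33-1)×16 = 522
Sₙ = n(a₁+aₙ)/2 = 33×(10+522)/2
= 33×532/2 = 8778

S_33 = 8778


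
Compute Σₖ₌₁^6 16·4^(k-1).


Sₙ = 16×(4^6 - 1)/(4 - 1)
= 16×(4096 - 1)/3
= 16×4095/3
= 21840

S_6 = 21840


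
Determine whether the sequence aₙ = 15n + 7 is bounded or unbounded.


aₙ = 15n + 7 → as n→∞, aₙ→∞
No finite upper bound exists
The sequence is UNBOUNDED

Unbounded (aₙ → ∞ as n → ∞)


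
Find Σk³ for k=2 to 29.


Σₖ₌2^29 k³ = [29·30/2]² − [1·2/2]²
= 189225 − 1 = 189224

Σk³ = 189224


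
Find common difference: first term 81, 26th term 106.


d = (aₙ - a₁)/(n-1)
= (106 - 81)/(26-1)
= 25/25 = 1

d = 1


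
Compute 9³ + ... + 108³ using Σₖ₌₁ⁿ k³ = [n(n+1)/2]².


Σₖ₌9^108 k³ = [108·109/2]² − [8·9/2]²
= 34644996 − 1296 = 34643700

Σk³ = 34643700


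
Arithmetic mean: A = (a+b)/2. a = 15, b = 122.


AM = (15 + 122)/2 = 137/2 = 68.5

AM = 68.5


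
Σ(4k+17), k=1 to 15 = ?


Σ(4k+17) = 4·Σk + 17·n
= 4·120 + 17·15
= 480 + 255 = 735

Σ = 735


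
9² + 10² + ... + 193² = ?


Σₖ₌9^193 k² = Σₖ₌₁^193 k² − Σₖ₌₁^8 k²
= 193·194·387/6 − 8·9·17/6
= 2415009 − 204 = 2414805

Σk² = 2414805


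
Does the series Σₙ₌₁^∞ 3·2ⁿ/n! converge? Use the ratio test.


aₙ = 3·2^n/n!
a_{n+1}/aₙ = 2^(n+1)/(n+1)! × n!/2^n  (constant 3 cancels)
= 2/(n+1)
L = lim(n→∞) 2/(n+1) = 0
L < 1 → series CONVERGES

Converges (ratio test: L = 0 < 1)


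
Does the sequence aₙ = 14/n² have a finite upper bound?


a₁ = 14, a₂ = 14/4, a₃ = 14/9, ...
0 < aₙ ≤ 14 for all n ≥ 1
The sequence IS bounded

Bounded (0 < aₙ ≤ 14)


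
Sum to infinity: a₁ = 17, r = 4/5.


S∞ = a₁/(1-r) = 17/(1 - 4/5)
= 17/(1/5)
= 85

S∞ = 85


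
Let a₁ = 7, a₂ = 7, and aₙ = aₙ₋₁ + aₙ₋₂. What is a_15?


Computing iteratively: 7, 7, 14, 21, 35, 56, 91, 147, 238, 385, 623, 1008, ...
a_15 = 4270

a_15 = 4270


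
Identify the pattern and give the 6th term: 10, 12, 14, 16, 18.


Pattern: arithmetic (d=2)
Terms: 10, 12, 14, 16, 18
Next term = 20

Next term = 20


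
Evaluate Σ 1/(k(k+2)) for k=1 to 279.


1/(k(k+2)) = (1/2)·(1/k - 1/(k+2)) (partial fractions)
Telescoping: Σ = (1/2)·(1 + 1/2 - 1/280 - 1/281) = 117459/157360

Sum = 117459/157360


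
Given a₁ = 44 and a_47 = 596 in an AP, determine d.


d = (aₙ - a₁)/(n-1)
= (596 - 44)/(47-1)
= 552/46 = 12

d = 12


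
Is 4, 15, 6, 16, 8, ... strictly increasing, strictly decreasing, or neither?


Differences: 11, -9, 10, -8
Difference at position 1 is +11 (> 0) but position 2 is -9 (< 0) — sequence both rises and falls
→ NOT monotonic

Not monotonic


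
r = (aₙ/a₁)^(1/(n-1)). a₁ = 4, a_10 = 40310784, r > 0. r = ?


r^(n-1) = aₙ/a₁
r^9 = 40310784/4 = 10077696
r = 10077696^(1/9)
= 6

r = 6


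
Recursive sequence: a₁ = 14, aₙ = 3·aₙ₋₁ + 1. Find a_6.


Computing step by step:
a_1 = 14
a_2 = 43
a_3 = 130
a_4 = 391
a_5 = 1174
a_6 = 3523


a_6 = 3523


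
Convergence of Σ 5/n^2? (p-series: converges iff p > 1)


p-series test: Σ c/n^p converges if p > 1, diverges if p ≤ 1 (constant c > 0 doesn't affect convergence).
p = 2
2 > 1 → CONVERGES

Converges (p = 2 > 1)


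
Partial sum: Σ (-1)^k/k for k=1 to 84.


S = -1 + 1/2 - 1/3 + 1/4 - 1/5 + 1/6 - 1/7 + 1/8 ± ...
= -0.6872
(Full series converges to -ln(2) ≈ -0.6931)

S_84 = -0.6872


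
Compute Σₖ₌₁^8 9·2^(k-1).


Sₙ = 9×(2^8 - 1)/(2 - 1)
= 9×(256 - 1)/1
= 9×255/1
= 2295

S_8 = 2295


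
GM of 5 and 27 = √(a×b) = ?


GM = √(5×27) = √135 = 11.619

GM = 11.619


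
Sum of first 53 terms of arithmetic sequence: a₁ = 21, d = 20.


aₙ = 21 + (53-1)×20 = 1061
Sₙ = n(a₁+aₙ)/2 = 53×(21+1061)/2
= 53×1082/2 = 28673

S_53 = 28673


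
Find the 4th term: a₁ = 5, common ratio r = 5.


aₙ = a₁·r^(n-1)
= 5×5^3
= 5×125
= 625

a_4 = 625


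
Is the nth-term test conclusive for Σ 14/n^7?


lim(n→∞) 14/n^7 = 0
lim aₙ = 0 → nth-term test is INCONCLUSIVE
(Need other tests; this is actually a convergent p-series with p=7 > 1)

Inconclusive (lim aₙ = 0; need another test)


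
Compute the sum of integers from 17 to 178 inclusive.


Σₖ₌17^178 k = Σₖ₌₁^178 k − Σₖ₌₁^16 k
= 178·179/2 − 16·17/2
= 15931 − 136 = 15795

Σk = 15795


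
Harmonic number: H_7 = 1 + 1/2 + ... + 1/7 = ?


H_7 = 1/1 + 1/2 + 1/3 + 1/4 + 1/5 + 1/6 + 1/7
= 363/140
≈ 2.5929

H_7 = 363/140 ≈ 2.5929


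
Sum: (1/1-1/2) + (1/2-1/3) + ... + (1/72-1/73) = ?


Telescoping: adjacent terms cancel.
= 1/1 - 1/73
= 1 - 1/73 = 72/73

Sum = 72/73


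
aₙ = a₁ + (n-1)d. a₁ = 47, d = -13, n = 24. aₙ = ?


aₙ = a₁ + (n-1)d
= 47 + (24-1)×-13
= 47 - 299
= -252

a_24 = -252


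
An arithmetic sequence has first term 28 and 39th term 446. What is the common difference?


d = (aₙ - a₁)/(n-1)
= (446 - 28)/(39-1)
= 418/38 = 11

d = 11


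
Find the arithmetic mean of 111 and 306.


AM = (111 + 306)/2 = 417/2 = 208.5

AM = 208.5


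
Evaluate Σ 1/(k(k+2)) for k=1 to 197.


1/(k(k+2)) = (1/2)·(1/k - 1/(k+2)) (partial fractions)
Telescoping: Σ = (1/2)·(1 + 1/2 - 1/198 - 1/199) = 29353/39402

Sum = 29353/39402


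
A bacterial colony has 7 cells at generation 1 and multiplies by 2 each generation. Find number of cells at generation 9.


aₙ = a₁·r^(n-1)
= 7×2^8
= 7×256
= 1792

a_9 = 1792


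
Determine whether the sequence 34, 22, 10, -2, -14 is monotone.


Differences: -12, -12, -12, -12
All differences < 0 → strictly DECREASING

Monotonically decreasing


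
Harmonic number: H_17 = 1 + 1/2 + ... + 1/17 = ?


H_17 = 1/1 + 1/2 + 1/3 + ... + 1/17
= 42142223/12252240
≈ 3.4396

H_17 = 42142223/12252240 ≈ 3.4396


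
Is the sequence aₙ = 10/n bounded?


a₁ = 10, a₂ = 10/2, a₃ = 10/3, ...
0 < aₙ ≤ 10 for all n ≥ 1
Lower bound: 0, Upper bound: 10
The sequence IS bounded

Bounded (0 < aₙ ≤ 10)


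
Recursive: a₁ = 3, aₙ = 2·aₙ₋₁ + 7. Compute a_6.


Computing step by step:
a_1 = 3
a_2 = 13
a_3 = 33
a_4 = 73
a_5 = 153
a_6 = 313


a_6 = 313


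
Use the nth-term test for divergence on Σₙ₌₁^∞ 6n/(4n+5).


lim(n→∞) 6n/(4n+5) = 6/4 = 3/2  (divide numerator and denominator by n)
lim aₙ = 3/2 ≠ 0 → series DIVERGES

Diverges (lim aₙ = 3/2 ≠ 0)


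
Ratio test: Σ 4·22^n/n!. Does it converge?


aₙ = 4·22^n/n!
a_{n+1}/aₙ = 22^(n+1)/(n+1)! × n!/22^n  (constant 4 cancels)
= 22/(n+1)
L = lim(n→∞) 22/(n+1) = 0
L < 1 → series CONVERGES

Converges (ratio test: L = 0 < 1)


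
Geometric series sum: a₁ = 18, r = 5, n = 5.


Sₙ = 18×(5^5 - 1)/(5 - 1)
= 18×(3125 - 1)/4
= 18×3124/4
= 14058

S_5 = 14058


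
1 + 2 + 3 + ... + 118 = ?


n(n+1)/2 = 118×119/2 = 14042/2 = 7021

Σk = 7021


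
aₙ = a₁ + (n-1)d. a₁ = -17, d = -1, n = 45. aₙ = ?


aₙ = a₁ + (n-1)d
= -17 + (45-1)×-1
= -17 - 44
= -61

a_45 = -61


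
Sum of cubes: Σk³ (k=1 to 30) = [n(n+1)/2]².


n(n+1)/2 = 30×31/2 = 465
Σk³ = 465² = 216225

Σk³ = 216225


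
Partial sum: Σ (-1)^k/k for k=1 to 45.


S = -1 + 1/2 - 1/3 + 1/4 - 1/5 + 1/6 - 1/7 + 1/8 ± ...
= -0.7041
(Full series converges to -ln(2) ≈ -0.6931)

S_45 = -0.7041


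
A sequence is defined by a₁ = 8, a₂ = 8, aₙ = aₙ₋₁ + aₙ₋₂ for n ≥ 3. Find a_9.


Computing iteratively: 8, 8, 16, 24, 40, 64, 104, 168, 272
a_9 = 272

a_9 = 272


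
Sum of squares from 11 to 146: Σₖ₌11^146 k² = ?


Σₖ₌11^146 k² = Σₖ₌₁^146 k² − Σₖ₌₁^10 k²
= 146·147·293/6 − 10·11·21/6
= 1048061 − 385 = 1047676

Σk² = 1047676


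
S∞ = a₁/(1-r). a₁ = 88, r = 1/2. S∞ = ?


S∞ = a₁/(1-r) = 88/(1 - 1/2)
= 88/(1/2)
= 176

S∞ = 176


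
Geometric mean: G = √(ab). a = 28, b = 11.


GM = √(28×11) = √308 = 17.5499

GM = 17.5499


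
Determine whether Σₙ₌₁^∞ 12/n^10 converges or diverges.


p-series test: Σ c/n^p converges if p > 1, diverges if p ≤ 1 (constant c > 0 doesn't affect convergence).
p = 10
10 > 1 → CONVERGES

Converges (p = 10 > 1)


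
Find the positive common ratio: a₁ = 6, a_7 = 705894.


r^(n-1) = aₙ/a₁
r^6 = 705894/6 = 117649
r = 117649^(1/6)
= ±7; taking r > 0 gives r = 7

r = 7


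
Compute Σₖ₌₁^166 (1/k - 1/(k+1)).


Telescoping: adjacent terms cancel.
= 1/1 - 1/167
= 1 - 1/167 = 166/167

Sum = 166/167


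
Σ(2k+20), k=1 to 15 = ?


Σ(2k+20) = 2·Σk + 20·n
= 2·120 + 20·15
= 240 + 300 = 540

Σ = 540


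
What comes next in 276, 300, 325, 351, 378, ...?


Pattern: triangular numbers: n(n+1)/2
Terms: 276, 300, 325, 351, 378
Next term = 406

Next term = 406


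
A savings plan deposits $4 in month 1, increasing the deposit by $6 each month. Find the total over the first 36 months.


aₙ = 4 + (36-1)×6 = 214
Sₙ = n(a₁+aₙ)/2 = 36×(4+214)/2
= 36×218/2 = 3924

S_36 = 3924


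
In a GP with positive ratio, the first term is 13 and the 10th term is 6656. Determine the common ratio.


r^(n-1) = aₙ/a₁
r^9 = 6656/13 = 512
r = 512^(1/9)
= 2

r = 2


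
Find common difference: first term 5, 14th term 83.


d = (aₙ - a₁)/(n-1)
= (83 - 5)/(14-1)
= 78/13 = 6

d = 6


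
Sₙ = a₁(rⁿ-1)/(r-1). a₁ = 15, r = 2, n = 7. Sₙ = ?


Sₙ = 15×(2^7 - 1)/(2 - 1)
= 15×(128 - 1)/1
= 15×127/1
= 1905

S_7 = 1905


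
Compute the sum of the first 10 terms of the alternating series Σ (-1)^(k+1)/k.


S = 1 - 1/2 + 1/3 - 1/4 + 1/5 - 1/6 + 1/7 - 1/8 ± ...
= 0.6456
(Full series converges to +ln(2) ≈ +0.6931)

S_10 = 0.6456


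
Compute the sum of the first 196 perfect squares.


n = 196
n(n+1)(2n+1)/6 = 196×197×393/6
= 15174516/6 = 2529086

Σk² = 2529086


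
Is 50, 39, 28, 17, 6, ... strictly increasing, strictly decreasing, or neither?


Differences: -11, -11, -11, -11
All differences < 0 → strictly DECREASING

Monotonically decreasing


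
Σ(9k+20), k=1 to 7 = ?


Σ(9k+20) = 9·Σk + 20·n
= 9·28 + 20·7
= 252 + 140 = 392

Σ = 392


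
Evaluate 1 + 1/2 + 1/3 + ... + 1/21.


H_21 = 1/1 + 1/2 + 1/3 + ... + 1/21
= 18858053/5173168
≈ 3.6454

H_21 = 18858053/5173168 ≈ 3.6454


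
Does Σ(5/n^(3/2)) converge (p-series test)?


p-series test: Σ c/n^p converges if p > 1, diverges if p ≤ 1 (constant c > 0 doesn't affect convergence).
p = 3/2
3/2 > 1 → CONVERGES

Converges (p = 3/2 > 1)


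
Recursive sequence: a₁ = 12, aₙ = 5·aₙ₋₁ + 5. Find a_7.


Computing step by step:
a_1 = 12
a_2 = 65
a_3 = 330
a_4 = 1655
a_5 = 8280
a_6 = 41405
a_7 = 207030


a_7 = 207030


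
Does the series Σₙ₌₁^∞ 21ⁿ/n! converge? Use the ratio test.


aₙ = 21^n/n!
a_{n+1}/aₙ = 21^(n+1)/(n+1)! × n!/21^n
= 21/(n+1)
L = lim(n→∞) 21/(n+1) = 0
L < 1 → series CONVERGES

Converges (ratio test: L = 0 < 1)


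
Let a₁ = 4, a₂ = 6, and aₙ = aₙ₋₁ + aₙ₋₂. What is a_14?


Computing iteratively: 4, 6, 10, 16, 26, 42, 68, 110, 178, 288, 466, 754, ...
a_14 = 1974

a_14 = 1974


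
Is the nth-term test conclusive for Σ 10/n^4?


lim(n→∞) 10/n^4 = 0
lim aₙ = 0 → nth-term test is INCONCLUSIVE
(Need other tests; this is actually a convergent p-series with p=4 > 1)

Inconclusive (lim aₙ = 0; need another test)


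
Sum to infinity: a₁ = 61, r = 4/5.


S∞ = a₁/(1-r) = 61/(1 - 4/5)
= 61/(1/5)
= 305

S∞ = 305


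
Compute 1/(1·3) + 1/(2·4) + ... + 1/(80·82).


1/(k(k+2)) = (1/2)·(1/k - 1/(k+2)) (partial fractions)
Telescoping: Σ = (1/2)·(1 + 1/2 - 1/81 - 1/82) = 2450/3321

Sum = 2450/3321


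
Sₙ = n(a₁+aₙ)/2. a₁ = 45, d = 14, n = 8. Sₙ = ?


aₙ = 45 + (8-1)×14 = 143
Sₙ = n(a₁+aₙ)/2 = 8×(45+143)/2
= 8×188/2 = 752

S_8 = 752


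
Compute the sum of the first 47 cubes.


n(n+1)/2 = 47×48/2 = 1128
Σk³ = 1128² = 1272384

Σk³ = 1272384


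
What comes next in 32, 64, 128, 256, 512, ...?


Pattern: powers of 2: 2ⁿ
Terms: 32, 64, 128, 256, 512
Next term = 1024

Next term = 1024


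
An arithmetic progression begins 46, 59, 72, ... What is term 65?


aₙ = a₁ + (n-1)d
= 46 + (65-1)×13
= 46 + 832
= 878

a_65 = 878


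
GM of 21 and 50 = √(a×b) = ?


GM = √(21×50) = √1050 = 32.4037

GM = 32.4037


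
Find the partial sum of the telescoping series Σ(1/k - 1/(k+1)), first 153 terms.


Telescoping: adjacent terms cancel.
= 1/1 - 1/154
= 1 - 1/154 = 153/154

Sum = 153/154


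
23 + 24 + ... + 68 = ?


Σₖ₌23^68 k = Σₖ₌₁^68 k − Σₖ₌₁^22 k
= 68·69/2 − 22·23/2
= 2346 − 253 = 2093

Σk = 2093


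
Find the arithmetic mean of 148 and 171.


AM = (148 + 171)/2 = 319/2 = 159.5

AM = 159.5


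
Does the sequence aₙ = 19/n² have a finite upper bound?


a₁ = 19, a₂ = 19/4, a₃ = 19/9, ...
0 < aₙ ≤ 19 for all n ≥ 1
The sequence IS bounded

Bounded (0 < aₙ ≤ 19)


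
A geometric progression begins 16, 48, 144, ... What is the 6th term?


aₙ = a₁·r^(n-1)
= 16×3^5
= 16×243
= 3888

a_6 = 3888


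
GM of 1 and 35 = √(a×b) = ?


GM = √(1×35) = √35 = 5.9161

GM = 5.9161


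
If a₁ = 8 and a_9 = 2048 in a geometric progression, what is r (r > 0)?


r^(n-1) = aₙ/a₁
r^8 = 2048/8 = 256
r = 256^(1/8)
= ±2; taking r > 0 gives r = 2

r = 2


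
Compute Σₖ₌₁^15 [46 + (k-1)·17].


aₙ = 46 + (15-1)×17 = 284
Sₙ = n(a₁+aₙ)/2 = 15×(46+284)/2
= 15×330/2 = 2475

S_15 = 2475


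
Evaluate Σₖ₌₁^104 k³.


n(n+1)/2 = 104×105/2 = 5460
Σk³ = 5460² = 29811600

Σk³ = 29811600


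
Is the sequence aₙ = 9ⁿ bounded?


aₙ = 9ⁿ → as n→∞, aₙ→∞ (since base 9 > 1)
No finite upper bound exists
The sequence is UNBOUNDED

Unbounded (aₙ → ∞ as n → ∞)


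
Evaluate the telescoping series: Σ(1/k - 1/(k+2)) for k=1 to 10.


Telescoping with gap 2: two head and two tail terms survive.
= (1 + 1/2) - (1/11 + 1/12)
= 3/2 - 1/11 - 1/12 = 175/132

Sum = 175/132


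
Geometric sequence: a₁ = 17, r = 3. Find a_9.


aₙ = a₁·r^(n-1)
= 17×3^8
= 17×6561
= 111537

a_9 = 111537


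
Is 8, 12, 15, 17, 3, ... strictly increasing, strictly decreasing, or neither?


Differences: 4, 3, 2, -14
Difference at position 1 is +4 (> 0) but position 4 is -14 (< 0) — sequence both rises and falls
→ NOT monotonic

Not monotonic


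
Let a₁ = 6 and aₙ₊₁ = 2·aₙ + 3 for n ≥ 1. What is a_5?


Computing step by step:
a_1 = 6
a_2 = 15
a_3 = 33
a_4 = 69
a_5 = 141


a_5 = 141


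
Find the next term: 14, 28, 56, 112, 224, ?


Pattern: geometric (r=2)
Terms: 14, 28, 56, 112, 224
Next term = 448

Next term = 448


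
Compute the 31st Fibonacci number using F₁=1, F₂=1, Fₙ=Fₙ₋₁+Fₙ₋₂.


Fibonacci sequence: 1, 1, 2, 3, 5, 8, 13, 21, 34, 55, 89, ...
F(31) = 1346269

F(31) = 1346269


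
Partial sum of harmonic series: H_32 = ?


H_32 = 1/1 + 1/2 + 1/3 + ... + 1/32
= 586061125622639/144403552893600
≈ 4.0585

H_32 = 586061125622639/144403552893600 ≈ 4.0585


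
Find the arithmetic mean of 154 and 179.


AM = (154 + 179)/2 = 333/2 = 166.5

AM = 166.5


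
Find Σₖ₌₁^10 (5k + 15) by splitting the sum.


Σ(5k+15) = 5·Σk + 15·n
= 5·55 + 15·10
= 275 + 150 = 425

Σ = 425


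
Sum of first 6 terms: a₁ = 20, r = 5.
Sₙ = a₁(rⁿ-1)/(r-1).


Sₙ = 20×(5^6 - 1)/(5 - 1)
= 20×(15625 - 1)/4
= 20×15624/4
= 78120

S_6 = 78120


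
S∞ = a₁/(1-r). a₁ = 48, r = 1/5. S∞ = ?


S∞ = a₁/(1-r) = 48/(1 - 1/5)
= 48/(4/5)
= 60

S∞ = 60


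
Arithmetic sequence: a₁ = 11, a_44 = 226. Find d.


d = (aₙ - a₁)/(n-1)
= (226 - 11)/(44-1)
= 215/43 = 5

d = 5


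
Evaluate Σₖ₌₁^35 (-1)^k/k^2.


S = -1 + 1/4 - 1/9 + 1/16 - 1/25 + 1/36 - 1/49 + 1/64 ± ...
= -0.8229
(Full series converges to -π²/12 ≈ -0.8225)

S_35 = -0.8229


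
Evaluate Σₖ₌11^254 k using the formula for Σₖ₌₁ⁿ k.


Σₖ₌11^254 k = Σₖ₌₁^254 k − Σₖ₌₁^10 k
= 254·255/2 − 10·11/2
= 32385 − 55 = 32330

Σk = 32330


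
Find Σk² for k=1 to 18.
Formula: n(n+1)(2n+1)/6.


n = 18
n(n+1)(2n+1)/6 = 18×19×37/6
= 12654/6 = 2109

Σk² = 2109


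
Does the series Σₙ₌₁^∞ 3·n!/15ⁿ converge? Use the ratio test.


aₙ = 3·n!/15^n
a_{n+1}/aₙ = (n+1)!/15^(n+1) × 15^n/n!  (constant 3 cancels)
= (n+1)/15
L = lim(n→∞) (n+1)/15 = ∞
L > 1 → series DIVERGES

Diverges (ratio test: L = ∞ > 1)


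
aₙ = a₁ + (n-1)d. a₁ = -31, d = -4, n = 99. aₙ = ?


aₙ = a₁ + (n-1)d
= -31 + (99-1)×-4
= -31 - 392
= -423

a_99 = -423


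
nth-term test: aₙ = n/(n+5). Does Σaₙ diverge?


lim(n→∞) n/(n+5) = 1/1 = 1  (divide numerator and denominator by n)
lim aₙ = 1 ≠ 0 → series DIVERGES

Diverges (lim aₙ = 1 ≠ 0)


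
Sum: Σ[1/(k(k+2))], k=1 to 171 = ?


1/(k(k+2)) = (1/2)·(1/k - 1/(k+2)) (partial fractions)
Telescoping: Σ = (1/2)·(1 + 1/2 - 1/172 - 1/173) = 44289/59512

Sum = 44289/59512


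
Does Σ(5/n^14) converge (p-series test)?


p-series test: Σ c/n^p converges if p > 1, diverges if p ≤ 1 (constant c > 0 doesn't affect convergence).
p = 14
14 > 1 → CONVERGES

Converges (p = 14 > 1)


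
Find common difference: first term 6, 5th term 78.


d = (aₙ - a₁)/(n-1)
= (78 - 6)/(5-1)
= 72/4 = 18

d = 18


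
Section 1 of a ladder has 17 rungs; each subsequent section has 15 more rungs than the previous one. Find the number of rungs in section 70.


aₙ = a₁ + (n-1)d
= 17 + (70-1)×15
= 17 + 1035
= 1052

a_70 = 1052


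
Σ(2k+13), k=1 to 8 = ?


Σ(2k+13) = 2·Σk + 13·n
= 2·36 + 13·8
= 72 + 104 = 176

Σ = 176


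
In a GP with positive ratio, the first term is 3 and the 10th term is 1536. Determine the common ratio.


r^(n-1) = aₙ/a₁
r^9 = 1536/3 = 512
r = 512^(1/9)
= 2

r = 2


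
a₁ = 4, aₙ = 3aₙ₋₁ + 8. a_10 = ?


Computing step by step:
a_1 = 4
a_2 = 20
a_3 = 68
a_4 = 212
a_5 = 644
a_6 = 1940
a_7 = 5828
a_8 = 17492
a_9 = 52484
a_10 = 157460


a_10 = 157460


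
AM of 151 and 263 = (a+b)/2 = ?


AM = (151 + 263)/2 = 414/2 = 207

AM = 207


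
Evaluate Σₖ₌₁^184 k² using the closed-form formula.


n = 184
n(n+1)(2n+1)/6 = 184×185×369/6
= 12560760/6 = 2093460

Σk² = 2093460


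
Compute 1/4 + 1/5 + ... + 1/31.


Σₖ₌4^31 1/k = 1/4 + 1/5 + 1/6 + ... + 1/31
= 158404333811557/72201776446800
≈ 2.1939

Sum = 158404333811557/72201776446800 ≈ 2.1939


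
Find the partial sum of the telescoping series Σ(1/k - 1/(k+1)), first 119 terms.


Telescoping: adjacent terms cancel.
= 1/1 - 1/120
= 1 - 1/120 = 119/120

Sum = 119/120


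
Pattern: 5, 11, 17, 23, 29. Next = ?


Pattern: arithmetic (d=6)
Terms: 5, 11, 17, 23, 29
Next term = 35

Next term = 35


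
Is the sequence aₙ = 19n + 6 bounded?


aₙ = 19n + 6 → as n→∞, aₙ→∞
No finite upper bound exists
The sequence is UNBOUNDED

Unbounded (aₙ → ∞ as n → ∞)


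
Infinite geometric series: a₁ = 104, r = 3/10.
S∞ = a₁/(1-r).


S∞ = a₁/(1-r) = 104/(1 - 3/10)
= 104/(7/10)
= 1040/7

S∞ = 1040/7


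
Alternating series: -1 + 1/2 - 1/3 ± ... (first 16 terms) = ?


S = -1 + 1/2 - 1/3 + 1/4 - 1/5 + 1/6 - 1/7 + 1/8 ± ...
= -0.6629
(Full series converges to -ln(2) ≈ -0.6931)

S_16 = -0.6629


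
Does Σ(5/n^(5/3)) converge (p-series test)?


p-series test: Σ c/n^p converges if p > 1, diverges if p ≤ 1 (constant c > 0 doesn't affect convergence).
p = 5/3
5/3 > 1 → CONVERGES

Converges (p = 5/3 > 1)


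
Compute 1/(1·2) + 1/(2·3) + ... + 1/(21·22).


1/(k(k+1)) = 1/k - 1/(k+1) (partial fractions)
Telescoping: Σ = 1 - 1/22 = 21/22

Sum = 21/22


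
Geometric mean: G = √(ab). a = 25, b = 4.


GM = √(25×4) = √100 = 10

GM = 10


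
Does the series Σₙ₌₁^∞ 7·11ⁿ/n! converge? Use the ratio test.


aₙ = 7·11^n/n!
a_{n+1}/aₙ = 11^(n+1)/(n+1)! × n!/11^n  (constant 7 cancels)
= 11/(n+1)
L = lim(n→∞) 11/(n+1) = 0
L < 1 → series CONVERGES

Converges (ratio test: L = 0 < 1)


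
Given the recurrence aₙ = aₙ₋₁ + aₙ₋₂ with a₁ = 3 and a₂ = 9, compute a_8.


Computing iteratively: 3, 9, 12, 21, 33, 54, 87, 141
a_8 = 141

a_8 = 141


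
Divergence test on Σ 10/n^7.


lim(n→∞) 10/n^7 = 0
lim aₙ = 0 → nth-term test is INCONCLUSIVE
(Need other tests; this is actually a convergent p-series with p=7 > 1)

Inconclusive (lim aₙ = 0; need another test)


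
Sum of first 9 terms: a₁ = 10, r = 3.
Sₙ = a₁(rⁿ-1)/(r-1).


Sₙ = 10×(3^9 - 1)/(3 - 1)
= 10×(19683 - 1)/2
= 10×19682/2
= 98410

S_9 = 98410


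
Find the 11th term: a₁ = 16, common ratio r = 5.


aₙ = a₁·r^(n-1)
= 16×5^10
= 16×9765625
= 156250000

a_11 = 156250000


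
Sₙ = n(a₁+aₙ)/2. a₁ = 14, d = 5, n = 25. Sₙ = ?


aₙ = 14 + (25-1)×5 = 134
Sₙ = n(a₁+aₙ)/2 = 25×(14+134)/2
= 25×148/2 = 1850

S_25 = 1850


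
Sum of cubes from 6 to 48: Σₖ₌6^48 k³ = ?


Σₖ₌6^48 k³ = [48·49/2]² − [5·6/2]²
= 1382976 − 225 = 1382751

Σk³ = 1382751


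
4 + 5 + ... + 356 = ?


Σₖ₌4^356 k = Σₖ₌₁^356 k − Σₖ₌₁^3 k
= 356·357/2 − 3·4/2
= 63546 − 6 = 63540

Σk = 63540


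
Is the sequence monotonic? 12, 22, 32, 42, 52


Differences: 10, 10, 10, 10
All differences > 0 → strictly INCREASING

Monotonically increasing


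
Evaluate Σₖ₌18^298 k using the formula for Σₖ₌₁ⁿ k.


Σₖ₌18^298 k = Σₖ₌₁^298 k − Σₖ₌₁^17 k
= 298·299/2 − 17·18/2
= 44551 − 153 = 44398

Σk = 44398


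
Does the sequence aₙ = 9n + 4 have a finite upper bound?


aₙ = 9n + 4 → as n→∞, aₙ→∞
No finite upper bound exists
The sequence is UNBOUNDED

Unbounded (aₙ → ∞ as n → ∞)


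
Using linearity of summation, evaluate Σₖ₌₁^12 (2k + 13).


Σ(2k+13) = 2·Σk + 13·n
= 2·78 + 13·12
= 156 + 156 = 312

Σ = 312


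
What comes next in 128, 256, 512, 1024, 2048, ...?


Pattern: powers of 2: 2ⁿ
Terms: 128, 256, 512, 1024, 2048
Next term = 4096

Next term = 4096


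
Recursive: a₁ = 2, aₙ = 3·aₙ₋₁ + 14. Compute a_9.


Computing step by step:
a_1 = 2
a_2 = 20
a_3 = 74
a_4 = 236
a_5 = 722
a_6 = 2180
a_7 = 6554
a_8 = 19676
a_9 = 59042


a_9 = 59042


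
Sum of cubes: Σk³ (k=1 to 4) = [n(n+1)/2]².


n(n+1)/2 = 4×5/2 = 10
Σk³ = 10² = 100

Σk³ = 100


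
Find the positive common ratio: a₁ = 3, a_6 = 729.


r^(n-1) = aₙ/a₁
r^5 = 729/3 = 243
r = 243^(1/5)
= 3

r = 3


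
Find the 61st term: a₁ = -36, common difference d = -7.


aₙ = a₁ + (n-1)d
= -36 + (61-1)×-7
= -36 - 420
= -456

a_61 = -456


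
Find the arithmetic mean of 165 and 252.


AM = (165 + 252)/2 = 417/2 = 208.5

AM = 208.5


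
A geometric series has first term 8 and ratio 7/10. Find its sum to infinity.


S∞ = a₁/(1-r) = 8/(1 - 7/10)
= 8/(3/10)
= 80/3

S∞ = 80/3


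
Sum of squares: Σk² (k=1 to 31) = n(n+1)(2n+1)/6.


n = 31
n(n+1)(2n+1)/6 = 31×32×63/6
= 62496/6 = 10416

Σk² = 10416


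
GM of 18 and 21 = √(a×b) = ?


GM = √(18×21) = √378 = 19.4422

GM = 19.4422


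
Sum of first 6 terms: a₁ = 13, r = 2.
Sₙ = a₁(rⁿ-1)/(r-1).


Sₙ = 13×(2^6 - 1)/(2 - 1)
= 13×(64 - 1)/1
= 13×63/1
= 819

S_6 = 819


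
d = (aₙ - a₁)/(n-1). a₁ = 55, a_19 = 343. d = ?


d = (aₙ - a₁)/(n-1)
= (343 - 55)/(19-1)
= 288/18 = 16

d = 16


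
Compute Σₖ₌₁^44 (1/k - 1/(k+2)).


Telescoping with gap 2: two head and two tail terms survive.
= (1 + 1/2) - (1/45 + 1/46)
= 3/2 - 1/45 - 1/46 = 1507/1035

Sum = 1507/1035


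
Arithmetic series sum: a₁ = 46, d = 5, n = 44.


aₙ = 46 + (44-1)×5 = 261
Sₙ = n(a₁+aₙ)/2 = 44×(46+261)/2
= 44×307/2 = 6754

S_44 = 6754


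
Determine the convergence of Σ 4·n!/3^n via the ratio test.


aₙ = 4·n!/3^n
a_{n+1}/aₙ = (n+1)!/3^(n+1) × 3^n/n!  (constant 4 cancels)
= (n+1)/3
L = lim(n→∞) (n+1)/3 = ∞
L > 1 → series DIVERGES

Diverges (ratio test: L = ∞ > 1)


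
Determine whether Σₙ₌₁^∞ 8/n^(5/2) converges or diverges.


p-series test: Σ c/n^p converges if p > 1, diverges if p ≤ 1 (constant c > 0 doesn't affect convergence).
p = 5/2
5/2 > 1 → CONVERGES

Converges (p = 5/2 > 1)


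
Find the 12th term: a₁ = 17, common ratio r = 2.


aₙ = a₁·r^(n-1)
= 17×2^11
= 17×2048
= 34816

a_12 = 34816


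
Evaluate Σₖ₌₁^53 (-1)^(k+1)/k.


S = 1 - 1/2 + 1/3 - 1/4 + 1/5 - 1/6 + 1/7 - 1/8 ± ...
= 0.7025
(Full series converges to +ln(2) ≈ +0.6931)

S_53 = 0.7025


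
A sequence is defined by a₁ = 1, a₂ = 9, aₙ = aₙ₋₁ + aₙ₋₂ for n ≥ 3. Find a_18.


Computing iteratively: 1, 9, 10, 19, 29, 48, 77, 125, 202, 327, 529, 856, ...
a_18 = 15360

a_18 = 15360


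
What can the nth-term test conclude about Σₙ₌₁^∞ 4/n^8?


lim(n→∞) 4/n^8 = 0
lim aₙ = 0 → nth-term test is INCONCLUSIVE
(Need other tests; this is actually a convergent p-series with p=8 > 1)

Inconclusive (lim aₙ = 0; need another test)


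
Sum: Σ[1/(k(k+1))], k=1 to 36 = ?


1/(k(k+1)) = 1/k - 1/(k+1) (partial fractions)
Telescoping: Σ = 1 - 1/37 = 36/37

Sum = 36/37


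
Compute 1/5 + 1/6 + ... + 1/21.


Σₖ₌5^21 1/k = 1/5 + 1/6 + 1/7 + ... + 1/21
= 24241859/15519504
≈ 1.562

Sum = 24241859/15519504 ≈ 1.562


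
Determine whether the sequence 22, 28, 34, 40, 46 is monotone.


Differences: 6, 6, 6, 6
All differences > 0 → strictly INCREASING

Monotonically increasing


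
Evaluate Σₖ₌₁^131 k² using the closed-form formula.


n = 131
n(n+1)(2n+1)/6 = 131×132×263/6
= 4547796/6 = 757966

Σk² = 757966


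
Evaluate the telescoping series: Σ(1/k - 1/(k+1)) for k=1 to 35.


Telescoping: adjacent terms cancel.
= 1/1 - 1/36
= 1 - 1/36 = 35/36

Sum = 35/36


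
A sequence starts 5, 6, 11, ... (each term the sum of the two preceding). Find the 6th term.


Computing iteratively: 5, 6, 11, 17, 28, 45
a_6 = 45

a_6 = 45


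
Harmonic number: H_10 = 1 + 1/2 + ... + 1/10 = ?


H_10 = 1/1 + 1/2 + 1/3 + 1/4 + 1/5 + 1/6 + 1/7 + 1/8 + 1/9 + 1/10
= 7381/2520
≈ 2.929

H_10 = 7381/2520 ≈ 2.929


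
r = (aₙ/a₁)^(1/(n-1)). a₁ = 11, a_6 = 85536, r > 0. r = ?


r^(n-1) = aₙ/a₁
r^5 = 85536/11 = 7776
r = 7776^(1/5)
= 6

r = 6


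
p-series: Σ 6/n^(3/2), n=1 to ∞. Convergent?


p-series test: Σ c/n^p converges if p > 1, diverges if p ≤ 1 (constant c > 0 doesn't affect convergence).
p = 3/2
3/2 > 1 → CONVERGES

Converges (p = 3/2 > 1)


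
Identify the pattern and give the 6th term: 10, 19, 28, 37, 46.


Pattern: arithmetic (d=9)
Terms: 10, 19, 28, 37, 46
Next term = 55

Next term = 55


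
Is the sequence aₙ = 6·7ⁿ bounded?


aₙ = 6·7ⁿ → as n→∞, aₙ→∞ (since base 7 > 1)
No finite upper bound exists
The sequence is UNBOUNDED

Unbounded (aₙ → ∞ as n → ∞)


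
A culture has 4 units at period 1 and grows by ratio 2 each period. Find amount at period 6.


aₙ = a₁·r^(n-1)
= 4×2^5
= 4×32
= 128

a_6 = 128


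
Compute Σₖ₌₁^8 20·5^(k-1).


Sₙ = 20×(5^8 - 1)/(5 - 1)
= 20×(390625 - 1)/4
= 20×390624/4
= 1953120

S_8 = 1953120


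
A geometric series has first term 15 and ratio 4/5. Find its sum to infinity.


S∞ = a₁/(1-r) = 15/(1 - 4/5)
= 15/(1/5)
= 75

S∞ = 75


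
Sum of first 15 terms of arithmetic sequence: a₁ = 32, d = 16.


aₙ = 32 + (15-1)×16 = 256
Sₙ = n(a₁+aₙ)/2 = 15×(32+256)/2
= 15×288/2 = 2160

S_15 = 2160


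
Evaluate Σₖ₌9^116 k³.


Σₖ₌9^116 k³ = [116·117/2]² − [8·9/2]²
= 46049796 − 1296 = 46048500

Σk³ = 46048500


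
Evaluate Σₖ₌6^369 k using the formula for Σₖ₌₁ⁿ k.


Σₖ₌6^369 k = Σₖ₌₁^369 k − Σₖ₌₁^5 k
= 369·370/2 − 5·6/2
= 68265 − 15 = 68250

Σk = 68250


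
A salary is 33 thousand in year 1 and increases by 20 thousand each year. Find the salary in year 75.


aₙ = a₁ + (n-1)d
= 33 + (75-1)×20
= 33 + 1480
= 1513

a_75 = 1513


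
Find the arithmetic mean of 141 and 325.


AM = (141 + 325)/2 = 466/2 = 233

AM = 233


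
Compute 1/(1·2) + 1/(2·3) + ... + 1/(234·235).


1/(k(k+1)) = 1/k - 1/(k+1) (partial fractions)
Telescoping: Σ = 1 - 1/235 = 234/235

Sum = 234/235


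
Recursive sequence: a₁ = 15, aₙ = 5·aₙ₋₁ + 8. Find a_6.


Computing step by step:
a_1 = 15
a_2 = 83
a_3 = 423
a_4 = 2123
a_5 = 10623
a_6 = 53123


a_6 = 53123


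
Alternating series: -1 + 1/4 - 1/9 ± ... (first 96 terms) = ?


S = -1 + 1/4 - 1/9 + 1/16 - 1/25 + 1/36 - 1/49 + 1/64 ± ...
= -0.8224
(Full series converges to -π²/12 ≈ -0.8225)

S_96 = -0.8224


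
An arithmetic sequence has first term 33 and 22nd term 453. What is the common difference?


d = (aₙ - a₁)/(n-1)
= (453 - 33)/(22-1)
= 420/21 = 20

d = 20


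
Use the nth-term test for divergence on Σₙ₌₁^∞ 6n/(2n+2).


lim(n→∞) 6n/(2n+2) = 6/2 = 3  (divide numerator and denominator by n)
lim aₙ = 3 ≠ 0 → series DIVERGES

Diverges (lim aₙ = 3 ≠ 0)


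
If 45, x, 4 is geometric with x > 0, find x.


GM = √(45×4) = √180 = 13.4164

GM = 13.4164


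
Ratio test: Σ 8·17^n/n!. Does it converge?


aₙ = 8·17^n/n!
a_{n+1}/aₙ = 17^(n+1)/(n+1)! × n!/17^n  (constant 8 cancels)
= 17/(n+1)
L = lim(n→∞) 17/(n+1) = 0
L < 1 → series CONVERGES

Converges (ratio test: L = 0 < 1)


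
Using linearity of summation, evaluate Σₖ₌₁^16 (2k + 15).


Σ(2k+15) = 2·Σk + 15·n
= 2·136 + 15·16
= 272 + 240 = 512

Σ = 512


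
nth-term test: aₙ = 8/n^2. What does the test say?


lim(n→∞) 8/n^2 = 0
lim aₙ = 0 → nth-term test is INCONCLUSIVE
(Need other tests; this is actually a convergent p-series with p=2 > 1)

Inconclusive (lim aₙ = 0; need another test)


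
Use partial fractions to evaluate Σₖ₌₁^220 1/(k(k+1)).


1/(k(k+1)) = 1/k - 1/(k+1) (partial fractions)
Telescoping: Σ = 1 - 1/221 = 220/221

Sum = 220/221


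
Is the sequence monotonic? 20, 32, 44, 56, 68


Differences: 12, 12, 12, 12
All differences > 0 → strictly INCREASING

Monotonically increasing


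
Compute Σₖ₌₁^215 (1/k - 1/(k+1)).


Telescoping: adjacent terms cancel.
= 1/1 - 1/216
= 1 - 1/216 = 215/216

Sum = 215/216


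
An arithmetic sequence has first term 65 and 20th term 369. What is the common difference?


d = (aₙ - a₁)/(n-1)
= (369 - 65)/(20-1)
= 304/19 = 16

d = 16


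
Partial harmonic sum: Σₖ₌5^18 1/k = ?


Σₖ₌5^18 1/k = 1/5 + 1/6 + 1/7 + ... + 1/18
= 5765801/4084080
≈ 1.4118

Sum = 5765801/4084080 ≈ 1.4118


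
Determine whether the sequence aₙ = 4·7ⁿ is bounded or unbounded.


aₙ = 4·7ⁿ → as n→∞, aₙ→∞ (since base 7 > 1)
No finite upper bound exists
The sequence is UNBOUNDED

Unbounded (aₙ → ∞ as n → ∞)


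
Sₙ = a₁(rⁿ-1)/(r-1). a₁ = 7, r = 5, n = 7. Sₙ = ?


Sₙ = 7×(5^7 - 1)/(5 - 1)
= 7×(78125 - 1)/4
= 7×78124/4
= 136717

S_7 = 136717


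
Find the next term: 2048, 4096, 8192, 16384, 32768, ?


Pattern: powers of 2: 2ⁿ
Terms: 2048, 4096, 8192, 16384, 32768
Next term = 65536

Next term = 65536


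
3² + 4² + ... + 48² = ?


Σₖ₌3^48 k² = Σₖ₌₁^48 k² − Σₖ₌₁^2 k²
= 48·49·97/6 − 2·3·5/6
= 38024 − 5 = 38019

Σk² = 38019


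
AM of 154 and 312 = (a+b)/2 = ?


AM = (154 + 312)/2 = 466/2 = 233

AM = 233


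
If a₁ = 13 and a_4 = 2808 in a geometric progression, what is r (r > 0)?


r^(n-1) = aₙ/a₁
r^3 = 2808/13 = 216
r = 216^(1/3)
= 6

r = 6


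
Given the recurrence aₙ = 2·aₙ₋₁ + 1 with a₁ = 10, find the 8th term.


Computing step by step:
a_1 = 10
a_2 = 21
a_3 = 43
a_4 = 87
a_5 = 175
a_6 = 351
a_7 = 703
a_8 = 1407


a_8 = 1407


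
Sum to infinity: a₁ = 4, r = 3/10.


S∞ = a₁/(1-r) = 4/(1 - 3/10)
= 4/(7/10)
= 40/7

S∞ = 40/7


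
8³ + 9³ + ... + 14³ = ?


Σₖ₌8^14 k³ = [14·15/2]² − [7·8/2]²
= 11025 − 784 = 10241

Σk³ = 10241


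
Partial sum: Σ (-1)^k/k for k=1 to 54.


S = -1 + 1/2 - 1/3 + 1/4 - 1/5 + 1/6 - 1/7 + 1/8 ± ...
= -0.684
(Full series converges to -ln(2) ≈ -0.6931)

S_54 = -0.684


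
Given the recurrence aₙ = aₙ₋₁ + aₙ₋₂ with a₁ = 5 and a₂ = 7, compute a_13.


Computing iteratively: 5, 7, 12, 19, 31, 50, 81, 131, 212, 343, 555, 898, ...
a_13 = 1453

a_13 = 1453


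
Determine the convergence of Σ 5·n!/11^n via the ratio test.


aₙ = 5·n!/11^n
a_{n+1}/aₙ = (n+1)!/11^(n+1) × 11^n/n!  (constant 5 cancels)
= (n+1)/11
L = lim(n→∞) (n+1)/11 = ∞
L > 1 → series DIVERGES

Diverges (ratio test: L = ∞ > 1)


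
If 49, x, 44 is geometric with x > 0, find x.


GM = √(49×44) = √2156 = 46.4327

GM = 46.4327


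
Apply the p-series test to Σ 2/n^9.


p-series test: Σ c/n^p converges if p > 1, diverges if p ≤ 1 (constant c > 0 doesn't affect convergence).
p = 9
9 > 1 → CONVERGES

Converges (p = 9 > 1)


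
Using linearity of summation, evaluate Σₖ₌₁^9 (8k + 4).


Σ(8k+4) = 8·Σk + 4·n
= 8·45 + 4·9
= 360 + 36 = 396

Σ = 396


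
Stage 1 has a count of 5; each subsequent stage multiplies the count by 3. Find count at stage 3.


aₙ = a₁·r^(n-1)
= 5×3^2
= 5×9
= 45

a_3 = 45
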